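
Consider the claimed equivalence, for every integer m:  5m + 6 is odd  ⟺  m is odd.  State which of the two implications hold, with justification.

The biconditional holds.

[⇐] Suppose m is odd; write m = 2j + 1. Then 5m + 6 = 5·(2j + 1) + 6 = 2·5j + 11, which is odd.

[⇒] Suppose 5m + 6 is odd. Since 5 is odd, 5m and m have the same parity, so 5m + 6 ≡ m + 6 (mod 2). As 6 is even, 5m + 6 is odd exactly when m is odd. Thus m is odd.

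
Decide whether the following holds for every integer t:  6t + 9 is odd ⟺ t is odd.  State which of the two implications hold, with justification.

Converse. Suppose t is odd. Since 6 is even, 6t is even for every t, so 6t + 9 has the same parity as 9, which is odd. Hence 6t + 9 is odd.

Forward direction. This fails: take t = 0. Then 6t + 9 = 9, which is odd, yet t = 0 is even, not odd.

The forward direction fails; the converse holds.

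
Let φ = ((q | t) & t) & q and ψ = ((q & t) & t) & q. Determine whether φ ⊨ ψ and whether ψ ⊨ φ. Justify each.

Both implications hold.

(⟸) Assume the antecedent. If t is true, the antecedent forces (t = T, q = T), and ((q | t) & t) & q holds there. If t is false, the antecedent cannot hold. Either way ((q | t) & t) & q holds.

(⟹) Assume the antecedent. If t is true, the antecedent forces (t = T, q = T), and ((q & t) & t) & q holds there. If t is false, the antecedent cannot hold. Either way ((q & t) & t) & q holds.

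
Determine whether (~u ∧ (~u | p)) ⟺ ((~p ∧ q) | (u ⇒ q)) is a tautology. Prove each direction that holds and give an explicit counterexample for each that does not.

(⟸) This fails. Under u = T, p = F, q = T, the left side is false but the right side is true.

(⟹) Assume the antecedent. If u is true, the antecedent cannot hold. If u is false, (~p ∧ q) | (u ⇒ q) reduces to true regardless of the other variables. Either way (~p ∧ q) | (u ⇒ q) holds.

Only the forward implication holds.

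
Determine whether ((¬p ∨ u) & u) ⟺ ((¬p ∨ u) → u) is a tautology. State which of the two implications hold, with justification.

(⇒) holds; (⇐) fails.

(⇐) This fails. Under u = F, p = T, the left side is false but the right side is true.

(⇒) Assume the antecedent. If u is true, (¬p ∨ u) → u reduces to true regardless of the other variables. If u is false, the antecedent cannot hold. Either way (¬p ∨ u) → u holds.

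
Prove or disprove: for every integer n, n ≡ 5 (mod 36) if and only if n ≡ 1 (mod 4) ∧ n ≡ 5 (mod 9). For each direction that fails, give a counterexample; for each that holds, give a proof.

Both directions hold; the statement is true.

[⇒] Suppose n ≡ 5 (mod 36); write n = 36j + 5. Since 4 ∣ 36, reducing mod 4 gives n ≡ 5 ≡ 1 (mod 4); since 9 ∣ 36, reducing mod 9 gives n ≡ 5 (mod 9).

[⇐] Conversely, if n ≡ 1 (mod 4) and n ≡ 5 (mod 9), then by the Chinese remainder theorem n ≡ 5 (mod 36). This is exactly n ≡ 5 (mod 36).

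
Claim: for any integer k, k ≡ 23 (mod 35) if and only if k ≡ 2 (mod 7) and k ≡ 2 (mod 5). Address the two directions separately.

Neither implication holds.

(⇒) This fails: k = 23 gives 23 ≡ 23 (mod 35) but 23 ≡ 3 (mod 5), so the conjunction on the right does not hold.

(⇐) This fails: k = 2 satisfies both congruences on the right (2 ≡ 2 mod 7 and 2 ≡ 2 mod 5) yet 2 ≡ 2 (mod 35), not 23.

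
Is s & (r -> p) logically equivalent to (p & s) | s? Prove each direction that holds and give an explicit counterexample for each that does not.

Only the forward implication holds.

(→) Assume the antecedent. If s is true, (p & s) | s reduces to true regardless of the other variables. If s is false, the antecedent cannot hold. Either way (p & s) | s holds.

(←) This fails. Under s = T, r = T, p = F, the left side is false but the right side is true.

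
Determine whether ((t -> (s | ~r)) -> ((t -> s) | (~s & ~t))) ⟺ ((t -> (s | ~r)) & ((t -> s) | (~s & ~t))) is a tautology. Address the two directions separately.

(→) This fails. Under t = T, r = T, s = F, the left side is true but the right side is false.

(←) Assume the antecedent. If t is true, the antecedent forces (t = T, r = F, s = T) or (t = T, r = T, s = T), and the consequent holds there. If t is false, the consequent reduces to true regardless of the other variables. Either way the consequent holds.

The forward direction fails; the converse holds.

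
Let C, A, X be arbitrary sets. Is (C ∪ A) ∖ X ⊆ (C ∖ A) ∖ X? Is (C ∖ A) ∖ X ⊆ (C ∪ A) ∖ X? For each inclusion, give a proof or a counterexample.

Forward inclusion. This inclusion fails. Take C = ∅, A = {1}, X = ∅; then 1 ∈ (C ∪ A) ∖ X but 1 ∉ (C ∖ A) ∖ X.

Reverse inclusion. Let x ∈ (C ∖ A) ∖ X. Then x ∈ C and x ∉ A, X, from which x ∈ (C ∪ A) ∖ X.

Only the reverse inclusion holds.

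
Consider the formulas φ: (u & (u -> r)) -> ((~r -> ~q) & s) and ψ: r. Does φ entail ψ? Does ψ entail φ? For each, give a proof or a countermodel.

Neither implication holds.

[⇒] This fails. Under q = F, u = F, r = F, s = F, the left side is true but the right side is false.

[⇐] This fails. Under q = F, u = T, r = T, s = F, the left side is false but the right side is true.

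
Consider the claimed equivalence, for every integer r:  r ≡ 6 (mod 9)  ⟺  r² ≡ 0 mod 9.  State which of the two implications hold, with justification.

(⇒) holds; (⇐) fails.

(⇐) This fails: take r = 0. Then 0² = 0 ≡ 0 (mod 9), yet 0 ≡ 0 (mod 9), not 6.

(⇒) Suppose r ≡ 6 (mod 9). Write r = 9j + 6. Then (9j + 6)² = 81j² + 108j + 36 = 9(9j² + 12j + 4) + 0, so r² ≡ 0 (mod 9).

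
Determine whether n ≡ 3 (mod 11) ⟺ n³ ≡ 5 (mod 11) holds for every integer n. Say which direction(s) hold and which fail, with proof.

[⇒] Suppose n ≡ 3 (mod 11). Write n = 11j + 3. Then (11j + 3)³ = 1331j³ + 1089j² + 297j + 27 = 11(121j³ + 99j² + 27j + 2) + 5, so n³ ≡ 5 (mod 11).

[⇐] Conversely, suppose n³ ≡ 5 (mod 11). The only residue r in {0, …, 10} with r³ ≡ 5 (mod 11) is r = 3, so n ≡ 3 (mod 11).

Both directions hold.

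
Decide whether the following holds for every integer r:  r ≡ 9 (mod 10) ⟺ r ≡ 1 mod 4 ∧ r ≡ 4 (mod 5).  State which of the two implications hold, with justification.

Forward direction. This fails: r = 19 gives 19 ≡ 9 (mod 10) but 19 ≡ 3 (mod 4), so the conjunction on the right does not hold.

Converse. If r ≡ 1 (mod 4) and r ≡ 4 (mod 5), then by the Chinese remainder theorem r ≡ 9 (mod 20). Since 9 ≡ 9 (mod 10) and 10 ∣ 20, we get r ≡ 9 (mod 10).

(⇒) fails; (⇐) holds.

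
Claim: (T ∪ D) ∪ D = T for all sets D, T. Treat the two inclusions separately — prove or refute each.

Forward inclusion. This inclusion fails. Take D = {1}, T = ∅; then 1 ∈ (T ∪ D) ∪ D but 1 ∉ T.

Reverse inclusion. Let x ∈ T. Then either x ∈ T and x ∉ D; or x ∈ D ∩ T. In each case x ∈ (T ∪ D) ∪ D, so T ⊆ (T ∪ D) ∪ D.

(⊆) fails; (⊇) holds.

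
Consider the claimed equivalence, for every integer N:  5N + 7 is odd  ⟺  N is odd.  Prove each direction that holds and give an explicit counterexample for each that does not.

(⟹) This fails: N = 6 gives 5N + 7 = 37, which is odd, but 6 is even, not odd.

(⟸) This also fails: N = 5 is odd, but 5N + 7 = 32 is even, not odd.

Neither direction holds.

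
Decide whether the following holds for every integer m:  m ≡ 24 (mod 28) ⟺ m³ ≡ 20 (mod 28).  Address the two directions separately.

The forward direction holds; the converse fails.

(⇒) Suppose m ≡ 24 (mod 28). Write m = 28j + 24. Then (28j + 24)³ = 21952j³ + 56448j² + 48384j + 13824 = 28(784j³ + 2016j² + 1728j + 493) + 20, so m³ ≡ 20 (mod 28).

(⇐) This fails: take m = 6. Then 6³ = 216 ≡ 20 (mod 28), yet 6 ≡ 6 (mod 28), not 24.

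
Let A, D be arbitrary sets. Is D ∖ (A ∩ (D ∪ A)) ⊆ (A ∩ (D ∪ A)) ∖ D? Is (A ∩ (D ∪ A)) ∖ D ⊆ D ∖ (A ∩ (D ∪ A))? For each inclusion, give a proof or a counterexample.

(⟹) This inclusion fails. Take A = ∅, D = {1}; then 1 ∈ D ∖ (A ∩ (D ∪ A)) but 1 ∉ (A ∩ (D ∪ A)) ∖ D.

(⟸) This inclusion fails. Take A = {1}, D = ∅; then 1 ∈ (A ∩ (D ∪ A)) ∖ D but 1 ∉ D ∖ (A ∩ (D ∪ A)).

Both inclusions fail.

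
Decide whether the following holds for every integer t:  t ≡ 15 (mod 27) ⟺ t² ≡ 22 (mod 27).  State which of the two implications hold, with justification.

Neither implication holds.

(⟹) This fails: take t = 15. Then 15 ≡ 15 (mod 27), but 15² = 225 ≡ 9 (mod 27), not 22.

(⟸) This fails: take t = 7. Then 7² = 49 ≡ 22 (mod 27), yet 7 ≡ 7 (mod 27), not 15.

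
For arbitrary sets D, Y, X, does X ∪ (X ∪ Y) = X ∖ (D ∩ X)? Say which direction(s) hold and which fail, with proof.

(⊆) This inclusion fails. Take D = ∅, Y = {1}, X = ∅; then 1 ∈ X ∪ (X ∪ Y) but 1 ∉ X ∖ (D ∩ X).

(⊇) Let x ∈ X ∖ (D ∩ X). Then either x ∈ X and x ∉ D, Y; or x ∈ Y ∩ X and x ∉ D. In each case x ∈ X ∪ (X ∪ Y), so X ∖ (D ∩ X) ⊆ X ∪ (X ∪ Y).

Only the reverse inclusion holds.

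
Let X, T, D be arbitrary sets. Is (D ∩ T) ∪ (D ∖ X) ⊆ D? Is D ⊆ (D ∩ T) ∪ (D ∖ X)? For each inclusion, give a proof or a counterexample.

(⟹) Let x ∈ (D ∩ T) ∪ (D ∖ X). Then either x ∈ D and x ∉ X, T; or x ∈ T ∩ D and x ∉ X; or x ∈ X ∩ T ∩ D. In each case x ∈ D, so (D ∩ T) ∪ (D ∖ X) ⊆ D.

(⟸) This inclusion fails. Take X = {1}, T = ∅, D = {1}; then 1 ∈ D but 1 ∉ (D ∩ T) ∪ (D ∖ X).

Only the forward inclusion holds.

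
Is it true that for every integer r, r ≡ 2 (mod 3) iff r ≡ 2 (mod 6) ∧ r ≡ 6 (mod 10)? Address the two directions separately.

The forward direction fails; the converse holds.

(⟹) This fails: r = 2 gives 2 ≡ 2 (mod 3) but 2 ≡ 2 (mod 10), so the conjunction on the right does not hold.

(⟸) Conversely, if r ≡ 2 (mod 6) and r ≡ 6 (mod 10), then by the Chinese remainder theorem r ≡ 26 (mod 30). Since 26 ≡ 2 (mod 3) and 3 ∣ 30, we get r ≡ 2 (mod 3).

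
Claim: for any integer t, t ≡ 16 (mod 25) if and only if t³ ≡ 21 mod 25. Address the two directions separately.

(⇒) Suppose t ≡ 16 (mod 25). Write t = 25j + 16. Then (25j + 16)³ = 15625j³ + 30000j² + 19200j + 4096 = 25(625j³ + 1200j² + 768j + 163) + 21, so t³ ≡ 21 (mod 25).

(⇐) Conversely, suppose t³ ≡ 21 (mod 25). The only residue r in {0, …, 24} with r³ ≡ 21 (mod 25) is r = 16, so t ≡ 16 (mod 25).

Both directions hold.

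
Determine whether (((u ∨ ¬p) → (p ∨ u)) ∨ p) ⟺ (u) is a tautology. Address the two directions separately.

Only the reverse direction holds.

Forward direction. This fails. Under p = T, u = F, the left side is true but the right side is false.

Converse. Assume the antecedent. If p is true, ((u ∨ ¬p) → (p ∨ u)) ∨ p reduces to true regardless of the other variables. If p is false, the antecedent forces (p = F, u = T), and ((u ∨ ¬p) → (p ∨ u)) ∨ p holds there. Either way ((u ∨ ¬p) → (p ∨ u)) ∨ p holds.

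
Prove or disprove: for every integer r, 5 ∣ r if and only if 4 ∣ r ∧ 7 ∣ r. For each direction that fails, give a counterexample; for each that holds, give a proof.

Neither direction holds.

Forward direction. This fails: take r = 5. Certainly 5 ∣ 5, but 4 ∤ 5.

Converse. This fails: take r = 28. Both 4 ∣ 28 and 7 ∣ 28, yet 28 is not a multiple of 5 (since 28 = 5·5 + 3), so 5 ∤ 28.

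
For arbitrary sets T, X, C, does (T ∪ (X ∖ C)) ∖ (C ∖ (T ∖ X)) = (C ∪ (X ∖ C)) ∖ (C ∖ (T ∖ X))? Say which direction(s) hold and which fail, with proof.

Forward inclusion. This inclusion fails. Take T = {1}, X = ∅, C = ∅; then 1 ∈ (T ∪ (X ∖ C)) ∖ (C ∖ (T ∖ X)) but 1 ∉ (C ∪ (X ∖ C)) ∖ (C ∖ (T ∖ X)).

Reverse inclusion. Let x ∈ (C ∪ (X ∖ C)) ∖ (C ∖ (T ∖ X)). Then either x ∈ X and x ∉ T, C; or x ∈ T ∩ X and x ∉ C; or x ∈ T ∩ C and x ∉ X. In each case x ∈ (T ∪ (X ∖ C)) ∖ (C ∖ (T ∖ X)), so (C ∪ (X ∖ C)) ∖ (C ∖ (T ∖ X)) ⊆ (T ∪ (X ∖ C)) ∖ (C ∖ (T ∖ X)).

The sets are not equal: only the reverse inclusion holds.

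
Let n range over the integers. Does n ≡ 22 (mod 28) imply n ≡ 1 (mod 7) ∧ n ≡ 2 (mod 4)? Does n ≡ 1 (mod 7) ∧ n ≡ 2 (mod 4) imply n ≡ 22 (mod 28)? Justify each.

The biconditional holds.

(⇒) Suppose n ≡ 22 (mod 28); write n = 28j + 22. Since 7 ∣ 28, reducing mod 7 gives n ≡ 22 ≡ 1 (mod 7); since 4 ∣ 28, reducing mod 4 gives n ≡ 22 ≡ 2 (mod 4).

(⇐) Conversely, if n ≡ 1 (mod 7) and n ≡ 2 (mod 4), then by the Chinese remainder theorem n ≡ 22 (mod 28). This is exactly n ≡ 22 (mod 28).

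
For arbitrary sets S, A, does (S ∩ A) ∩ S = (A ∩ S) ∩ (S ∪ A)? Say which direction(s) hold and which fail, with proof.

Forward inclusion. Let x ∈ (S ∩ A) ∩ S. Then x ∈ S ∩ A, from which x ∈ (A ∩ S) ∩ (S ∪ A).

Reverse inclusion. Let x ∈ (A ∩ S) ∩ (S ∪ A). Then x ∈ S ∩ A, from which x ∈ (S ∩ A) ∩ S.

Both inclusions hold; the sets are equal.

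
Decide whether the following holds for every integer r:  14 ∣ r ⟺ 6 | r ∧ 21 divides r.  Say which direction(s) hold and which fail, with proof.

Only the converse holds.

Forward direction. This fails: take r = 14. Certainly 14 ∣ 14, but 6 ∤ 14.

Converse. Suppose 6 ∣ r and 21 ∣ r. Any common multiple of 6 and 21 is a multiple of their lcm; here lcm(6, 21) = 6·21/gcd(6, 21) = 126/3 = 42, so 42 ∣ r. Since 14 ∣ 42, it follows that 14 ∣ r.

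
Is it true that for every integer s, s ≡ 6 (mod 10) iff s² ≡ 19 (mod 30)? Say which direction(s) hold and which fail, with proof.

(→) This fails: take s = 6. Then 6 ≡ 6 (mod 10), but 6² = 36 ≡ 6 (mod 30), not 19.

(←) This fails: take s = 7. Then 7² = 49 ≡ 19 (mod 30), yet 7 ≡ 7 (mod 10), not 6.

Neither implication holds.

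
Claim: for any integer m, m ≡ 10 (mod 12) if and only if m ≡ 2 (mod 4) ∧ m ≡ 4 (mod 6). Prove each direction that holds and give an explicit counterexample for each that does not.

Both directions hold; the statement is true.

(⇒) Suppose m ≡ 10 (mod 12); write m = 12j + 10. Since 4 ∣ 12, reducing mod 4 gives m ≡ 10 ≡ 2 (mod 4); since 6 ∣ 12, reducing mod 6 gives m ≡ 10 ≡ 4 (mod 6).

(⇐) Conversely, if m ≡ 2 (mod 4) and m ≡ 4 (mod 6), then by the Chinese remainder theorem m ≡ 10 (mod 12). This is exactly m ≡ 10 (mod 12).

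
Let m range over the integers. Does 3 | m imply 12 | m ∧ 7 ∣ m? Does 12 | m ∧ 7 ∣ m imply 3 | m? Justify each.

Not equivalent: only (⇐) holds.

Forward direction. This fails: take m = 3. Certainly 3 ∣ 3, but 12 ∤ 3.

Converse. Suppose 12 ∣ m and 7 ∣ m. Any common multiple of 12 and 7 is a multiple of their lcm; here gcd(12, 7) = 1, so lcm(12, 7) = 12·7 = 84, so 84 ∣ m. Since 3 ∣ 84, it follows that 3 ∣ m.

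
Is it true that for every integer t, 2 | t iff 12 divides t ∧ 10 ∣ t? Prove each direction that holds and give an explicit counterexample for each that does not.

The forward direction fails; the converse holds.

Forward direction. This fails: take t = 2. Certainly 2 ∣ 2, but 12 ∤ 2.

Converse. Suppose 12 ∣ t and 10 ∣ t. Any common multiple of 12 and 10 is a multiple of their lcm; here lcm(12, 10) = 12·10/gcd(12, 10) = 120/2 = 60, so 60 ∣ t. Since 2 ∣ 60, it follows that 2 ∣ t.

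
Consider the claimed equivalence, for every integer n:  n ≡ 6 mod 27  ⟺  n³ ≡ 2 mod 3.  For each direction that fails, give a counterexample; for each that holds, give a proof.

Neither direction holds.

(⟹) This fails: take n = 6. Then 6 ≡ 6 (mod 27), but 6³ = 216 ≡ 0 (mod 3), not 2.

(⟸) This fails: take n = 2. Then 2³ = 8 ≡ 2 (mod 3), yet 2 ≡ 2 (mod 27), not 6.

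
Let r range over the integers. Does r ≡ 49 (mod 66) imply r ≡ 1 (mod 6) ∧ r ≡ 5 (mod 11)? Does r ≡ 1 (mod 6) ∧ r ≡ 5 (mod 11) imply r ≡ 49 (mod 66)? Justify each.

[⇐] If r ≡ 1 (mod 6) and r ≡ 5 (mod 11), then by the Chinese remainder theorem r ≡ 49 (mod 66). This is exactly r ≡ 49 (mod 66).

[⇒] Suppose r ≡ 49 (mod 66); write r = 66j + 49. Since 6 ∣ 66, reducing mod 6 gives r ≡ 49 ≡ 1 (mod 6); since 11 ∣ 66, reducing mod 11 gives r ≡ 49 ≡ 5 (mod 11).

Both directions hold; the statement is true.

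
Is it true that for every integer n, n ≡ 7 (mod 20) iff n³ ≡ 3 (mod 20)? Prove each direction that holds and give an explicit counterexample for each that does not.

The biconditional holds.

[⇒] Suppose n ≡ 7 (mod 20). Write n = 20j + 7. Then (20j + 7)³ = 8000j³ + 8400j² + 2940j + 343 = 20(400j³ + 420j² + 147j + 17) + 3, so n³ ≡ 3 (mod 20).

[⇐] Conversely, suppose n³ ≡ 3 (mod 20). The only residue r in {0, …, 19} with r³ ≡ 3 (mod 20) is r = 7, so n ≡ 7 (mod 20).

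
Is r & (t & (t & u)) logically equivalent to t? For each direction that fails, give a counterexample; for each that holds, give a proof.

(⟹) Assume the antecedent. If t is true, t reduces to true regardless of the other variables. If t is false, the antecedent cannot hold. Either way t holds.

(⟸) This fails. Under t = T, r = F, u = F, the left side is false but the right side is true.

Not equivalent: only (⇒) holds.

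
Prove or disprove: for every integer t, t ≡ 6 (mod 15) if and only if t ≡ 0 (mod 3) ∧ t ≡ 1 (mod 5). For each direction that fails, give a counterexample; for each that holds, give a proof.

Both directions hold; the statement is true.

Forward direction. Suppose t ≡ 6 (mod 15); write t = 15j + 6. Since 3 ∣ 15, reducing mod 3 gives t ≡ 6 ≡ 0 (mod 3); since 5 ∣ 15, reducing mod 5 gives t ≡ 6 ≡ 1 (mod 5).

Converse. If t ≡ 0 (mod 3) and t ≡ 1 (mod 5), then by the Chinese remainder theorem t ≡ 6 (mod 15). This is exactly t ≡ 6 (mod 15).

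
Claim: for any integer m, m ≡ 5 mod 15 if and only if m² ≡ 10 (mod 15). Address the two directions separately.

Only the forward implication holds.

[⇒] Suppose m ≡ 5 mod 15. Write m = 15j + 5. Then (15j + 5)² = 225j² + 150j + 25 = 15(15j² + 10j + 1) + 10, so m² ≡ 10 (mod 15).

[⇐] This fails: take m = 10. Then 10² = 100 ≡ 10 (mod 15), yet 10 ≡ 10 (mod 15), not 5.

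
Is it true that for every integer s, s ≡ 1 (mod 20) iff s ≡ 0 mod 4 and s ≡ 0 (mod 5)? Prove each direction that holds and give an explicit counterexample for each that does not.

Forward direction. This fails: s = 1 gives 1 ≡ 1 (mod 20) but 1 ≡ 1 (mod 4), so the conjunction on the right does not hold.

Converse. This fails: s = 0 satisfies both congruences on the right (0 ≡ 0 mod 4 and 0 ≡ 0 mod 5) yet 0 ≡ 0 (mod 20), not 1.

Neither implication holds.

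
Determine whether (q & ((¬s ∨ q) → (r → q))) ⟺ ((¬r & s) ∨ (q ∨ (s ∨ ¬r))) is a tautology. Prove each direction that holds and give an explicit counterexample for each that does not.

Only the forward direction holds.

(→) Assume the antecedent. If r is true, the antecedent forces (r = T, s = F, q = T) or (r = T, s = T, q = T), and (¬r & s) ∨ (q ∨ (s ∨ ¬r)) holds there. If r is false, (¬r & s) ∨ (q ∨ (s ∨ ¬r)) reduces to true regardless of the other variables. Either way (¬r & s) ∨ (q ∨ (s ∨ ¬r)) holds.

(←) This fails. Under r = F, s = F, q = F, the left side is false but the right side is true.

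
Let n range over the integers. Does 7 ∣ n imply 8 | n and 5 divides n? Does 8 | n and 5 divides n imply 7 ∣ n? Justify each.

(→) This fails: take n = 7. Certainly 7 ∣ 7, but 8 ∤ 7.

(←) This fails: take n = 40. Both 8 ∣ 40 and 5 ∣ 40, yet 40 is not a multiple of 7 (since 40 = 5·7 + 5), so 7 ∤ 40.

(⇒) fails and (⇐) fails.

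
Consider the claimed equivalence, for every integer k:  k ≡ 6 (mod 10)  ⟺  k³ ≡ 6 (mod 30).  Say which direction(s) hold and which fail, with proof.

(⇒) This fails: take k = 16. Then 16 ≡ 6 (mod 10), but 16³ = 4096 ≡ 16 (mod 30), not 6.

(⇐) Conversely, the residues r modulo 30 with r³ ≡ 6 (mod 30) are exactly {6}, and each is ≡ 6 (mod 10).

The forward direction fails; the converse holds.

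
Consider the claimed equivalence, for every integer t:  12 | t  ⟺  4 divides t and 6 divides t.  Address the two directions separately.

(⟹) If 12 ∣ t, write t = 12q. Since 12 = 3·4, t = 4·(3q), so 4 ∣ t; and since 12 = 2·6, t = 6·(2q), so 6 ∣ t.

(⟸) Suppose 4 ∣ t and 6 ∣ t. Any common multiple of 4 and 6 is a multiple of their lcm; here lcm(4, 6) = 4·6/gcd(4, 6) = 24/2 = 12, so 12 ∣ t.

The biconditional holds.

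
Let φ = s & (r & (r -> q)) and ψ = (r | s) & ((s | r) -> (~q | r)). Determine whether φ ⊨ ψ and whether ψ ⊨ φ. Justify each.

[⇒] Assume the antecedent. If r is true, the consequent reduces to true regardless of the other variables. If r is false, the antecedent cannot hold. Either way the consequent holds.

[⇐] This fails. Under r = T, s = F, q = F, the left side is false but the right side is true.

Only the forward direction holds.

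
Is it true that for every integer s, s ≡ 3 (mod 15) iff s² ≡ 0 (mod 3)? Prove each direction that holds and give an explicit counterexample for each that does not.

Only the forward direction holds.

(→) Suppose s ≡ 3 (mod 15). Then s² ≡ 3² = 9 (mod 15), and since 3 ∣ 15, also s² ≡ 0 (mod 3).

(←) This fails: take s = 0. Then 0² = 0 ≡ 0 (mod 3), yet 0 ≡ 0 (mod 15), not 3.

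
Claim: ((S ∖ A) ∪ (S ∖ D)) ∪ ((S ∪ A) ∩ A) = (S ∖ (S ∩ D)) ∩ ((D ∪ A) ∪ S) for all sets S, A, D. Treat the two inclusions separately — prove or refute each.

(⟹) This inclusion fails. Take S = ∅, A = {1}, D = ∅; then 1 ∈ ((S ∖ A) ∪ (S ∖ D)) ∪ ((S ∪ A) ∩ A) but 1 ∉ (S ∖ (S ∩ D)) ∩ ((D ∪ A) ∪ S).

(⟸) Let x ∈ (S ∖ (S ∩ D)) ∩ ((D ∪ A) ∪ S). Then either x ∈ S and x ∉ A, D; or x ∈ S ∩ A and x ∉ D. In each case x ∈ ((S ∖ A) ∪ (S ∖ D)) ∪ ((S ∪ A) ∩ A), so (S ∖ (S ∩ D)) ∩ ((D ∪ A) ∪ S) ⊆ ((S ∖ A) ∪ (S ∖ D)) ∪ ((S ∪ A) ∩ A).

The sets are not equal: only the reverse inclusion holds.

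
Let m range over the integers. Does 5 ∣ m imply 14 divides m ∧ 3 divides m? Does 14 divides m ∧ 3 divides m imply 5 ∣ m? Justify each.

Both directions fail.

Forward direction. This fails: take m = 5. Certainly 5 ∣ 5, but 14 ∤ 5.

Converse. This fails: take m = 42. Both 14 ∣ 42 and 3 ∣ 42, yet 42 is not a multiple of 5 (since 42 = 8·5 + 2), so 5 ∤ 42.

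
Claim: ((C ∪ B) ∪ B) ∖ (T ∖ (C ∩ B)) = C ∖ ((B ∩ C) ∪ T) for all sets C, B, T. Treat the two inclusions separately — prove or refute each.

(⊇) Let x ∈ C ∖ ((B ∩ C) ∪ T). Then x ∈ C and x ∉ B, T, from which x ∈ ((C ∪ B) ∪ B) ∖ (T ∖ (C ∩ B)).

(⊆) This inclusion fails. Take C = ∅, B = {1}, T = ∅; then 1 ∈ ((C ∪ B) ∪ B) ∖ (T ∖ (C ∩ B)) but 1 ∉ C ∖ ((B ∩ C) ∪ T).

Only the reverse inclusion holds.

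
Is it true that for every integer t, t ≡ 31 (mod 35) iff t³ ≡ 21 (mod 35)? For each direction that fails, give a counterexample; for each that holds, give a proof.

Neither direction holds.

(⟹) This fails: take t = 31. Then 31 ≡ 31 (mod 35), but 31³ = 29791 ≡ 6 (mod 35), not 21.

(⟸) This fails: take t = 21. Then 21³ = 9261 ≡ 21 (mod 35), yet 21 ≡ 21 (mod 35), not 31.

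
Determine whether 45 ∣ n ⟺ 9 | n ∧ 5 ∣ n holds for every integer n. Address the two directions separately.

(⇒) If 45 ∣ n, write n = 45q. Since 45 = 5·9, n = 9·(5q), so 9 ∣ n; and since 45 = 9·5, n = 5·(9q), so 5 ∣ n.

(⇐) Suppose 9 ∣ n and 5 ∣ n. Any common multiple of 9 and 5 is a multiple of their lcm; here gcd(9, 5) = 1, so lcm(9, 5) = 9·5 = 45, so 45 ∣ n.

Both implications hold.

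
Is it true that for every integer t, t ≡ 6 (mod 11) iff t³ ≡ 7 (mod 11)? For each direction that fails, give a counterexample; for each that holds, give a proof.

Both directions hold; the statement is true.

Forward direction. Suppose t ≡ 6 (mod 11). Write t = 11j + 6. Then (11j + 6)³ = 1331j³ + 2178j² + 1188j + 216 = 11(121j³ + 198j² + 108j + 19) + 7, so t³ ≡ 7 (mod 11).

Converse. Suppose t³ ≡ 7 (mod 11). The only residue r in {0, …, 10} with r³ ≡ 7 (mod 11) is r = 6, so t ≡ 6 (mod 11).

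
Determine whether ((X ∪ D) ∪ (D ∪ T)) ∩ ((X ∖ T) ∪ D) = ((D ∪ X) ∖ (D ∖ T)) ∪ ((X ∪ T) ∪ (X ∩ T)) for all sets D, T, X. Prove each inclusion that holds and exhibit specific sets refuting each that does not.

(⊆) fails and (⊇) fails.

(⊆) This inclusion fails. Take D = {1}, T = ∅, X = ∅; then 1 ∈ ((X ∪ D) ∪ (D ∪ T)) ∩ ((X ∖ T) ∪ D) but 1 ∉ ((D ∪ X) ∖ (D ∖ T)) ∪ ((X ∪ T) ∪ (X ∩ T)).

(⊇) This inclusion fails. Take D = ∅, T = {1}, X = ∅; then 1 ∈ ((D ∪ X) ∖ (D ∖ T)) ∪ ((X ∪ T) ∪ (X ∩ T)) but 1 ∉ ((X ∪ D) ∪ (D ∪ T)) ∩ ((X ∖ T) ∪ D).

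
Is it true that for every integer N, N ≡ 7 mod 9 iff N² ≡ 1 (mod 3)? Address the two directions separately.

Forward direction. Suppose N ≡ 7 (mod 9). Then N² ≡ 7² = 49 (mod 9), and since 3 ∣ 9, also N² ≡ 1 (mod 3).

Converse. This fails: take N = 1. Then 1² = 1 ≡ 1 (mod 3), yet 1 ≡ 1 (mod 9), not 7.

The forward direction holds; the converse fails.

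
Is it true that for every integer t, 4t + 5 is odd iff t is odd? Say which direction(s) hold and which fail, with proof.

The forward direction fails; the converse holds.

Forward direction. This fails: take t = 0. Then 4t + 5 = 5, which is odd, yet t = 0 is even, not odd.

Converse. Suppose t is odd. Since 4 is even, 4t is even for every t, so 4t + 5 has the same parity as 5, which is odd. Hence 4t + 5 is odd.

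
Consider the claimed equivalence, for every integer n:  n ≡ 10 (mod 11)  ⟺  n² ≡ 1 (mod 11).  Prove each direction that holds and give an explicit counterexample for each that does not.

(⇒) holds; (⇐) fails.

(⟹) Suppose n ≡ 10 (mod 11). Write n = 11j + 10. Then (11j + 10)² = 121j² + 220j + 100 = 11(11j² + 20j + 9) + 1, so n² ≡ 1 (mod 11).

(⟸) This fails: take n = 1. Then 1² = 1 ≡ 1 (mod 11), yet 1 ≡ 1 (mod 11), not 10.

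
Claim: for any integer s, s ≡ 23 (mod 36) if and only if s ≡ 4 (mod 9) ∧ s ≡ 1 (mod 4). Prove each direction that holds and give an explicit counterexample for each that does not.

Forward direction. This fails: s = 23 gives 23 ≡ 23 (mod 36) but 23 ≡ 5 (mod 9), so the conjunction on the right does not hold.

Converse. This fails: s = 13 satisfies both congruences on the right (13 ≡ 4 mod 9 and 13 ≡ 1 mod 4) yet 13 ≡ 13 (mod 36), not 23.

Both directions fail.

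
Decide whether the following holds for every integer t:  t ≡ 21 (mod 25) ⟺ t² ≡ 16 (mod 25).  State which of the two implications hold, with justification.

Forward direction. Suppose t ≡ 21 (mod 25). Write t = 25j + 21. Then (25j + 21)² = 625j² + 1050j + 441 = 25(25j² + 42j + 17) + 16, so t² ≡ 16 (mod 25).

Converse. This fails: take t = 4. Then 4² = 16 ≡ 16 (mod 25), yet 4 ≡ 4 (mod 25), not 21.

The forward direction holds; the converse fails.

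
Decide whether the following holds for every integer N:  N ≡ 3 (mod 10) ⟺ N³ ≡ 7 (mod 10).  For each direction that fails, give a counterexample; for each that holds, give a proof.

The biconditional holds.

[⇐] Suppose N³ ≡ 7 (mod 10). The only residue r in {0, …, 9} with r³ ≡ 7 (mod 10) is r = 3, so N ≡ 3 (mod 10).

[⇒] Suppose N ≡ 3 (mod 10). Write N = 10j + 3. Then (10j + 3)³ = 1000j³ + 900j² + 270j + 27 = 10(100j³ + 90j² + 27j + 2) + 7, so N³ ≡ 7 (mod 10).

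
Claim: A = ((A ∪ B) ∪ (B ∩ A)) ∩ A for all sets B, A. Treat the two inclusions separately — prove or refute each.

(⟹) Let x ∈ A. Then either x ∈ A and x ∉ B; or x ∈ B ∩ A. In each case x ∈ ((A ∪ B) ∪ (B ∩ A)) ∩ A, so A ⊆ ((A ∪ B) ∪ (B ∩ A)) ∩ A.

(⟸) Let x ∈ ((A ∪ B) ∪ (B ∩ A)) ∩ A. Then either x ∈ A and x ∉ B; or x ∈ B ∩ A. In each case x ∈ A, so ((A ∪ B) ∪ (B ∩ A)) ∩ A ⊆ A.

The two sets are equal.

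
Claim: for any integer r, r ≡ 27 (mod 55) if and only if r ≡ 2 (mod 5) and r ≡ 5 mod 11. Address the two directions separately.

Forward direction. Suppose r ≡ 27 (mod 55); write r = 55j + 27. Since 5 ∣ 55, reducing mod 5 gives r ≡ 27 ≡ 2 (mod 5); since 11 ∣ 55, reducing mod 11 gives r ≡ 27 ≡ 5 (mod 11).

Converse. If r ≡ 2 (mod 5) and r ≡ 5 (mod 11), then by the Chinese remainder theorem r ≡ 27 (mod 55). This is exactly r ≡ 27 (mod 55).

Both directions hold.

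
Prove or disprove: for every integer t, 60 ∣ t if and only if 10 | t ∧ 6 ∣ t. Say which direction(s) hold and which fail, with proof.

(⇒) If 60 ∣ t, write t = 60q. Since 60 = 6·10, t = 10·(6q), so 10 ∣ t; and since 60 = 10·6, t = 6·(10q), so 6 ∣ t.

(⇐) This fails: take t = 30. Both 10 ∣ 30 and 6 ∣ 30, yet 30 is not a multiple of 60 (since 30 = 0·60 + 30), so 60 ∤ 30.

Only the forward implication holds.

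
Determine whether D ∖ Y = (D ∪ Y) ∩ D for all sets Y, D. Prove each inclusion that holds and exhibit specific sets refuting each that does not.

Reverse inclusion. This inclusion fails. Take Y = {1}, D = {1}; then 1 ∈ (D ∪ Y) ∩ D but 1 ∉ D ∖ Y.

Forward inclusion. Let x ∈ D ∖ Y. Then x ∈ D and x ∉ Y, from which x ∈ (D ∪ Y) ∩ D.

(⊆) holds; (⊇) fails.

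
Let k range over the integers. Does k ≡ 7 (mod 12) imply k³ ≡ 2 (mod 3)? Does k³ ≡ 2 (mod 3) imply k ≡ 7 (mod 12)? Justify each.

Neither direction holds.

[⇒] This fails: take k = 7. Then 7 ≡ 7 (mod 12), but 7³ = 343 ≡ 1 (mod 3), not 2.

[⇐] This fails: take k = 2. Then 2³ = 8 ≡ 2 (mod 3), yet 2 ≡ 2 (mod 12), not 7.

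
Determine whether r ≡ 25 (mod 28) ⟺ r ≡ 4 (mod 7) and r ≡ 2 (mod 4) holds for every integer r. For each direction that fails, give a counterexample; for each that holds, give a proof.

Forward direction. This fails: r = 25 gives 25 ≡ 25 (mod 28) but 25 ≡ 1 (mod 4), so the conjunction on the right does not hold.

Converse. This fails: r = 18 satisfies both congruences on the right (18 ≡ 4 mod 7 and 18 ≡ 2 mod 4) yet 18 ≡ 18 (mod 28), not 25.

Neither direction holds.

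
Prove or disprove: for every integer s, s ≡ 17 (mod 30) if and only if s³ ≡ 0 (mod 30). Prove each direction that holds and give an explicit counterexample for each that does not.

(⇒) This fails: take s = 17. Then 17 ≡ 17 (mod 30), but 17³ = 4913 ≡ 23 (mod 30), not 0.

(⇐) This fails: take s = 0. Then 0³ = 0 ≡ 0 (mod 30), yet 0 ≡ 0 (mod 30), not 17.

Neither implication holds.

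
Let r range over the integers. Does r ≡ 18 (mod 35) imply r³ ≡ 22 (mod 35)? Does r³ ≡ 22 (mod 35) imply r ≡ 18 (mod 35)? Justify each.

(→) Suppose r ≡ 18 (mod 35). Write r = 35j + 18. Then (35j + 18)³ = 42875j³ + 66150j² + 34020j + 5832 = 35(1225j³ + 1890j² + 972j + 166) + 22, so r³ ≡ 22 (mod 35).

(←) This fails: take r = 8. Then 8³ = 512 ≡ 22 (mod 35), yet 8 ≡ 8 (mod 35), not 18.

(⇒) holds; (⇐) fails.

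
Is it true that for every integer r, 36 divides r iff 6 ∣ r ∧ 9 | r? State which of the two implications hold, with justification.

(←) This fails: take r = 18. Both 6 ∣ 18 and 9 ∣ 18, yet 18 is not a multiple of 36 (since 18 = 0·36 + 18), so 36 ∤ 18.

(→) If 36 ∣ r, write r = 36q. Since 36 = 6·6, r = 6·(6q), so 6 ∣ r; and since 36 = 4·9, r = 9·(4q), so 9 ∣ r.

(⇒) holds; (⇐) fails.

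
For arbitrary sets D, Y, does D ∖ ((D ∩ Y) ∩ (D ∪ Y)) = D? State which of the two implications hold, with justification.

(⊆) Let x ∈ D ∖ ((D ∩ Y) ∩ (D ∪ Y)). Then x ∈ D and x ∉ Y, from which x ∈ D.

(⊇) This inclusion fails. Take D = {1}, Y = {1}; then 1 ∈ D but 1 ∉ D ∖ ((D ∩ Y) ∩ (D ∪ Y)).

Only the forward inclusion holds.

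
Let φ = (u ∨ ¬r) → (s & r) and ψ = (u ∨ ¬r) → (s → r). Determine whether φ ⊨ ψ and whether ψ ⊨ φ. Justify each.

(⇒) Assume the antecedent. If u is true, the antecedent forces (u = T, r = T, s = T), and (u ∨ ¬r) → (s → r) holds there. If u is false, the antecedent forces (u = F, r = T, s = F) or (u = F, r = T, s = T), and (u ∨ ¬r) → (s → r) holds there. Either way (u ∨ ¬r) → (s → r) holds.

(⇐) This fails. Under u = F, r = F, s = F, the left side is false but the right side is true.

Only the forward direction holds.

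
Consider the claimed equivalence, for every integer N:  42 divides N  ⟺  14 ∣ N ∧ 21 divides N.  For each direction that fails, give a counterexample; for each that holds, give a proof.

(←) Suppose 14 ∣ N and 21 ∣ N. Any common multiple of 14 and 21 is a multiple of their lcm; here lcm(14, 21) = 14·21/gcd(14, 21) = 294/7 = 42, so 42 ∣ N.

(→) If 42 ∣ N, write N = 42q. Since 42 = 3·14, N = 14·(3q), so 14 ∣ N; and since 42 = 2·21, N = 21·(2q), so 21 ∣ N.

Equivalent; both directions hold.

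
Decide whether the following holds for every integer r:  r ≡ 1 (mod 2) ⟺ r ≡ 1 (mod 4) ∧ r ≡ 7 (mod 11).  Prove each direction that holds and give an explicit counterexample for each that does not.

Converse. If r ≡ 1 (mod 4) and r ≡ 7 (mod 11), then by the Chinese remainder theorem r ≡ 29 (mod 44). Since 29 ≡ 1 (mod 2) and 2 ∣ 44, we get r ≡ 1 (mod 2).

Forward direction. This fails: r = 1 gives 1 ≡ 1 (mod 2) but 1 ≡ 1 (mod 11), so the conjunction on the right does not hold.

Not equivalent: only (⇐) holds.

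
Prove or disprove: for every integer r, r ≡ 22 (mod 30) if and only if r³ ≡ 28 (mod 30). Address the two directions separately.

(⟹) Suppose r ≡ 22 (mod 30). Write r = 30j + 22. Then (30j + 22)³ = 27000j³ + 59400j² + 43560j + 10648 = 30(900j³ + 1980j² + 1452j + 354) + 28, so r³ ≡ 28 (mod 30).

(⟸) Conversely, suppose r³ ≡ 28 (mod 30). The only residue r in {0, …, 29} with r³ ≡ 28 (mod 30) is r = 22, so r ≡ 22 (mod 30).

Both implications hold.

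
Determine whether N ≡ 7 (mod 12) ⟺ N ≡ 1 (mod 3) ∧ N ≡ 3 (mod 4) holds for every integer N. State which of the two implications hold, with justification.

Forward direction. Suppose N ≡ 7 (mod 12); write N = 12j + 7. Since 3 ∣ 12, reducing mod 3 gives N ≡ 7 ≡ 1 (mod 3); since 4 ∣ 12, reducing mod 4 gives N ≡ 7 ≡ 3 (mod 4).

Converse. If N ≡ 1 (mod 3) and N ≡ 3 (mod 4), then by the Chinese remainder theorem N ≡ 7 (mod 12). This is exactly N ≡ 7 (mod 12).

Both implications hold.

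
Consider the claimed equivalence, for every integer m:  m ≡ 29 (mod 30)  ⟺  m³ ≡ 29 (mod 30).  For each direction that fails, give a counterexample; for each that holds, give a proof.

(→) Suppose m ≡ 29 (mod 30). Write m = 30j + 29. Then (30j + 29)³ = 27000j³ + 78300j² + 75690j + 24389 = 30(900j³ + 2610j² + 2523j + 812) + 29, so m³ ≡ 29 (mod 30).

(←) Conversely, suppose m³ ≡ 29 (mod 30). The only residue r in {0, …, 29} with r³ ≡ 29 (mod 30) is r = 29, so m ≡ 29 (mod 30).

Both directions hold; the statement is true.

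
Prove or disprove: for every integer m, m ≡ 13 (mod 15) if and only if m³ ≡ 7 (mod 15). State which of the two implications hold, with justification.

Forward direction. Suppose m ≡ 13 (mod 15). Write m = 15j + 13. Then (15j + 13)³ = 3375j³ + 8775j² + 7605j + 2197 = 15(225j³ + 585j² + 507j + 146) + 7, so m³ ≡ 7 (mod 15).

Converse. Suppose m³ ≡ 7 (mod 15). The only residue r in {0, …, 14} with r³ ≡ 7 (mod 15) is r = 13, so m ≡ 13 (mod 15).

Both implications hold.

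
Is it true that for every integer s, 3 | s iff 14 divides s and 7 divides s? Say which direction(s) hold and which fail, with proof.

(→) This fails: take s = 3. Certainly 3 ∣ 3, but 14 ∤ 3.

(←) This fails: take s = 14. Both 14 ∣ 14 and 7 ∣ 14, yet 14 is not a multiple of 3 (since 14 = 4·3 + 2), so 3 ∤ 14.

Neither implication holds.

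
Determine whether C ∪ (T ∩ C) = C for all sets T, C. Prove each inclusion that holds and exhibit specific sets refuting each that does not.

(⟹) Let x ∈ C ∪ (T ∩ C). Then either x ∈ C and x ∉ T; or x ∈ T ∩ C. In each case x ∈ C, so C ∪ (T ∩ C) ⊆ C.

(⟸) Let x ∈ C. Then either x ∈ C and x ∉ T; or x ∈ T ∩ C. In each case x ∈ C ∪ (T ∩ C), so C ⊆ C ∪ (T ∩ C).

Both inclusions hold.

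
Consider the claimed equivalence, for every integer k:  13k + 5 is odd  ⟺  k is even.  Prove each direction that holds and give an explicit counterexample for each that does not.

(⟹) Suppose 13k + 5 is odd. Since 13 is odd, 13k and k have the same parity, so 13k + 5 ≡ k + 5 (mod 2). As 5 is odd, 13k + 5 is odd exactly when k is even. Thus k is even.

(⟸) Conversely, suppose k is even; write k = 2j. Then 13k + 5 = 13·(2j) + 5 = 2·13j + 5, which is odd.

The biconditional holds.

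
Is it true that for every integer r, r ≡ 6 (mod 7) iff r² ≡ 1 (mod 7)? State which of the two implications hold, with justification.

Only the forward direction holds.

[⇒] Suppose r ≡ 6 (mod 7). Write r = 7j + 6. Then (7j + 6)² = 49j² + 84j + 36 = 7(7j² + 12j + 5) + 1, so r² ≡ 1 (mod 7).

[⇐] This fails: take r = 1. Then 1² = 1 ≡ 1 (mod 7), yet 1 ≡ 1 (mod 7), not 6.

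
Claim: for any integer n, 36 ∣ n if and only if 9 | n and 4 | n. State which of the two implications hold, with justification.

(←) Suppose 9 ∣ n and 4 ∣ n. Any common multiple of 9 and 4 is a multiple of their lcm; here gcd(9, 4) = 1, so lcm(9, 4) = 9·4 = 36, so 36 ∣ n.

(→) If 36 ∣ n, write n = 36q. Since 36 = 4·9, n = 9·(4q), so 9 ∣ n; and since 36 = 9·4, n = 4·(9q), so 4 ∣ n.

The biconditional holds.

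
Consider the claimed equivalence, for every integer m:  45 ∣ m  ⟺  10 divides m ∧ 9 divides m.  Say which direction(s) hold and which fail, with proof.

(⇒) This fails: take m = 45. Certainly 45 ∣ 45, but 10 ∤ 45.

(⇐) Suppose 10 ∣ m and 9 ∣ m. Any common multiple of 10 and 9 is a multiple of their lcm; here gcd(10, 9) = 1, so lcm(10, 9) = 10·9 = 90, so 90 ∣ m. Since 45 ∣ 90, it follows that 45 ∣ m.

Not equivalent: only (⇐) holds.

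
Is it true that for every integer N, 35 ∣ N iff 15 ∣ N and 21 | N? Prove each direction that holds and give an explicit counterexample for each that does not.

Forward direction. This fails: take N = 35. Certainly 35 ∣ 35, but 15 ∤ 35.

Converse. Suppose 15 ∣ N and 21 ∣ N. Any common multiple of 15 and 21 is a multiple of their lcm; here lcm(15, 21) = 15·21/gcd(15, 21) = 315/3 = 105, so 105 ∣ N. Since 35 ∣ 105, it follows that 35 ∣ N.

(⇒) fails; (⇐) holds.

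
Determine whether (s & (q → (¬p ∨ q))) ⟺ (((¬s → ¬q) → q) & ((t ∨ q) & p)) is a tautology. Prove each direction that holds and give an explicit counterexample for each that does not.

Neither implication holds.

Forward direction. This fails. Under q = F, p = F, s = T, t = F, the left side is true but the right side is false.

Converse. This fails. Under q = T, p = T, s = F, t = T, the left side is false but the right side is true.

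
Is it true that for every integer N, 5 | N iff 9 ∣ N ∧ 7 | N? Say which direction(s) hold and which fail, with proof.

[⇒] This fails: take N = 5. Certainly 5 ∣ 5, but 9 ∤ 5.

[⇐] This fails: take N = 63. Both 9 ∣ 63 and 7 ∣ 63, yet 63 is not a multiple of 5 (since 63 = 12·5 + 3), so 5 ∤ 63.

(⇒) fails and (⇐) fails.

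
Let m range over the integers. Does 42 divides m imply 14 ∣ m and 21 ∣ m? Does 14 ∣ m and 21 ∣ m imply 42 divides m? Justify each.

Both directions hold.

(⟸) Suppose 14 ∣ m and 21 ∣ m. Any common multiple of 14 and 21 is a multiple of their lcm; here lcm(14, 21) = 14·21/gcd(14, 21) = 294/7 = 42, so 42 ∣ m.

(⟹) If 42 ∣ m, write m = 42q. Since 42 = 3·14, m = 14·(3q), so 14 ∣ m; and since 42 = 2·21, m = 21·(2q), so 21 ∣ m.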